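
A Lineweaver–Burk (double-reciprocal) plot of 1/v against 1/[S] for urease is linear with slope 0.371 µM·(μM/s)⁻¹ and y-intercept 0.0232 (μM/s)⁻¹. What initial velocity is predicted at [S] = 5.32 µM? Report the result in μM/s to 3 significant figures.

10.8 μM/s

The y-intercept is 1/Vmax, so Vmax = 1/0.0232 = 43.1 μM/s.
The slope is Km/Vmax, so Km = 0.371 × 43.1 = 16.0 µM.
Then v = 43.1 × 5.32/(16.0 + 5.32) = 10.8 μM/s.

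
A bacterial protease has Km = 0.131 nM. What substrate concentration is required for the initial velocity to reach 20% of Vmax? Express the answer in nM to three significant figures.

v/Vmax = [S]/(Km+[S]) = 0.2, so [S] = Km·0.2/(1 − 0.2) = 0.131 × 0.2500.
[S] = 0.0328 nM.

0.0328 nM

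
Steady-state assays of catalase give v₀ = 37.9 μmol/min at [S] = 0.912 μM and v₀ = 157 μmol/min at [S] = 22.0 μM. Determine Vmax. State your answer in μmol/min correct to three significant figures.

182 μmol/min

In reciprocal form, 1/v = (Km/Vmax)·(1/[S]) + 1/Vmax. The two points give (1/[S], 1/v) = (1.096, 0.02639) and (0.04545, 0.006369).
Slope = (0.02639 − 0.006369)/(1.096 − 0.04545) = 0.01904; intercept = 0.02639 − 0.01904×1.096 = 0.005504.
Vmax = 1/intercept = 182 μmol/min; Km = slope × Vmax = 0.01904 × 182 = 3.46 μM.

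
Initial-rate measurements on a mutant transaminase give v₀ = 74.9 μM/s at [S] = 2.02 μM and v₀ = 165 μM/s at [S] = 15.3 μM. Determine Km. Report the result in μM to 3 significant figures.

3.43 μM

From v = Vmax[S]/(Km+[S]), each point gives Vmax = v(Km+[S])/[S].
Equating: 74.9(Km+2.02)/2.02 = 165(Km+15.3)/15.3.
37.08·Km + 74.9 = 10.78·Km + 165, so (37.08 − 10.78)·Km = 165 − 74.9.
Km = 90.10/26.29 = 3.43 μM; then Vmax = 74.9(3.43+2.02)/2.02 = 202 μM/s.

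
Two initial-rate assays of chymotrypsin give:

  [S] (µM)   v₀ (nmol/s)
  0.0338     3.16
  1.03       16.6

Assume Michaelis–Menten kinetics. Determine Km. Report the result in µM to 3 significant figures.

In reciprocal form, 1/v = (Km/Vmax)·(1/[S]) + 1/Vmax. The two points give (1/[S], 1/v) = (29.59, 0.3165) and (0.9709, 0.06024).
Slope = (0.3165 − 0.06024)/(29.59 − 0.9709) = 0.008954; intercept = 0.3165 − 0.008954×29.59 = 0.05155.
Vmax = 1/intercept = 19.4 nmol/s; Km = slope × Vmax = 0.008954 × 19.4 = 0.174 µM.

0.174 µM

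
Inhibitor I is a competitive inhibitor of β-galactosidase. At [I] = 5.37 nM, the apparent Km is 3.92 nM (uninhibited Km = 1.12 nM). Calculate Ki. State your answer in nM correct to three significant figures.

2.15 nM

Competitive: Km,app = α·Km with α = 1 + [I]/Ki.
α = Km,app/Km = 3.92/1.12 = 3.500.
Since α = 1 + [I]/Ki, [I]/Ki = 3.500 − 1 = 2.500 and Ki = 5.37/2.500 = 2.15 nM.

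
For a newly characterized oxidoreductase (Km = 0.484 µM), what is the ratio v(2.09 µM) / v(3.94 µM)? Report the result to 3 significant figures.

0.912

The fractional saturations are [S]/(Km+[S]) = 3.94/4.424 = 0.8906 and 2.09/2.574 = 0.8120.
v₂/v₁ is just their ratio: 0.8120/0.8906 = 0.912.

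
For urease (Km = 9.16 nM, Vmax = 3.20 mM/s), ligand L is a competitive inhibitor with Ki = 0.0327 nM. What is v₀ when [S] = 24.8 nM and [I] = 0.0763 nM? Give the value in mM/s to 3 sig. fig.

α = 1 + [I]/Ki = 1 + 0.0763/0.0327 = 3.333.
For a competitive inhibitor, Vmax is unchanged and the apparent Km becomes α·Km: Km,app = 30.5 nM, Vmax,app = 3.20 mM/s.
v = Vmax,app·[S]/(Km,app + [S]) = 3.20 × 24.8/(30.5 + 24.8) = 1.43 mM/s.

1.43 mM/s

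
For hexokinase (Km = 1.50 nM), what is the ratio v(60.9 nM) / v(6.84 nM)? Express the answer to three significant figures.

1.19

The fractional saturations are [S]/(Km+[S]) = 6.84/8.340 = 0.8201 and 60.9/62.40 = 0.9760.
v₂/v₁ is just their ratio: 0.9760/0.8201 = 1.19.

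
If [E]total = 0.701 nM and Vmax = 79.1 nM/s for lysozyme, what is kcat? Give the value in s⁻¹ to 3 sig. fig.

113 s⁻¹

kcat = Vmax/[E]total = 79.1 nM/s / 0.701 nM = 113 s⁻¹.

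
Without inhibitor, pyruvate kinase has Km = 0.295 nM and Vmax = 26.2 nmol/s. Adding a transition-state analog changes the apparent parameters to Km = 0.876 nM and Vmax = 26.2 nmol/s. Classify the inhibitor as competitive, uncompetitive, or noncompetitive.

Km increases (0.295 → 0.876 nM) while Vmax is unchanged — the hallmark of competitive inhibition.

competitive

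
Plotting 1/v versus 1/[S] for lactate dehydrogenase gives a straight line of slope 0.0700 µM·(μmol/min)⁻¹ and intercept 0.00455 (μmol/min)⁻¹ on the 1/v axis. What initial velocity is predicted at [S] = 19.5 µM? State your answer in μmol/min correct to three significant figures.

123 μmol/min

The y-intercept is 1/Vmax, so Vmax = 1/0.00455 = 220 μmol/min.
The slope is Km/Vmax, so Km = 0.0700 × 220 = 15.4 µM.
Then v = 220 × 19.5/(15.4 + 19.5) = 123 μmol/min.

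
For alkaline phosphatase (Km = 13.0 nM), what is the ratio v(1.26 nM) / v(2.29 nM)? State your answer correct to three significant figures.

0.590

Since Vmax cancels, v₂/v₁ = [S]₂(Km+[S]₁) / [S]₁(Km+[S]₂).
= 1.26×(13.0+2.29) / (2.29×(13.0+1.26)) = 19.27/32.66 = 0.590.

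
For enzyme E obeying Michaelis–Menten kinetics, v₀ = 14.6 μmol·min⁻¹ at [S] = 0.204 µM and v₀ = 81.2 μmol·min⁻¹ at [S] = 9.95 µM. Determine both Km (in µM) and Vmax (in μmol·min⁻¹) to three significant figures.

Km = 1.05 µM; Vmax = 89.8 μmol·min⁻¹

In reciprocal form, 1/v = (Km/Vmax)·(1/[S]) + 1/Vmax. The two points give (1/[S], 1/v) = (4.902, 0.06849) and (0.1005, 0.01232).
Slope = (0.06849 − 0.01232)/(4.902 − 0.1005) = 0.01170; intercept = 0.06849 − 0.01170×4.902 = 0.01114.
Vmax = 1/intercept = 89.8 μmol·min⁻¹; Km = slope × Vmax = 0.01170 × 89.8 = 1.05 µM.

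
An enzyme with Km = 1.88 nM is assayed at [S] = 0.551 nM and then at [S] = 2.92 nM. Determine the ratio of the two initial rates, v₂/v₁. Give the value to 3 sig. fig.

Since Vmax cancels, v₂/v₁ = [S]₂(Km+[S]₁) / [S]₁(Km+[S]₂).
= 2.92×(1.88+0.551) / (0.551×(1.88+2.92)) = 7.099/2.645 = 2.68.

2.68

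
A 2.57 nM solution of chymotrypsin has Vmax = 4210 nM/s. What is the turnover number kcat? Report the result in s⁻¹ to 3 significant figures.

kcat = Vmax/[E]total = 4210 nM/s / 2.57 nM = 1640 s⁻¹.

1640 s⁻¹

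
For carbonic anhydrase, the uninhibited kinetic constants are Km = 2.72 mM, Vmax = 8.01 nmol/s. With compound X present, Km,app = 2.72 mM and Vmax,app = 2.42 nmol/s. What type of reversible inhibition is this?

Vmax decreases (8.01 → 2.42 nmol/s) while Km is unchanged — pure noncompetitive inhibition.

noncompetitive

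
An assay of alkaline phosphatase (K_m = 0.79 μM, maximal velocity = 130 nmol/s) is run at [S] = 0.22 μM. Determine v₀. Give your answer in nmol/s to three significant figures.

[S]/(Km+[S]) = 0.22/1.010 = 0.2178, the fractional saturation.
v = 0.2178 × Vmax = 0.2178 × 130 = 28.3 nmol/s.

28.3 nmol/s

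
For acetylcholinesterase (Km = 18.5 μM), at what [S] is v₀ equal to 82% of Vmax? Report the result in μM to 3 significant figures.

84.3 μM

v/Vmax = [S]/(Km+[S]) = 0.82, so [S] = Km·0.82/(1 − 0.82) = 18.5 × 4.556.
[S] = 84.3 μM.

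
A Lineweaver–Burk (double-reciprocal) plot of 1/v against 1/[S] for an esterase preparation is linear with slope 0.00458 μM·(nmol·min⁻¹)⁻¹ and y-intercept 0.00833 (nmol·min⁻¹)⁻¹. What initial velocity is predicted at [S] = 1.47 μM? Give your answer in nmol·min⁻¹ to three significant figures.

87.4 nmol·min⁻¹

The y-intercept is 1/Vmax, so Vmax = 1/0.00833 = 120 nmol·min⁻¹.
The slope is Km/Vmax, so Km = 0.00458 × 120 = 0.550 μM.
Then v = 120 × 1.47/(0.550 + 1.47) = 87.4 nmol·min⁻¹.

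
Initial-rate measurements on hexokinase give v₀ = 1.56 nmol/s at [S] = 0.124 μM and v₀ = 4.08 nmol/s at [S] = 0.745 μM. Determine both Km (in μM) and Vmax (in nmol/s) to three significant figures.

In reciprocal form, 1/v = (Km/Vmax)·(1/[S]) + 1/Vmax. The two points give (1/[S], 1/v) = (8.065, 0.6410) and (1.342, 0.2451).
Slope = (0.6410 − 0.2451)/(8.065 − 1.342) = 0.05890; intercept = 0.6410 − 0.05890×8.065 = 0.1660.
Vmax = 1/intercept = 6.02 nmol/s; Km = slope × Vmax = 0.05890 × 6.02 = 0.355 μM.

Km = 0.355 μM; Vmax = 6.02 nmol/s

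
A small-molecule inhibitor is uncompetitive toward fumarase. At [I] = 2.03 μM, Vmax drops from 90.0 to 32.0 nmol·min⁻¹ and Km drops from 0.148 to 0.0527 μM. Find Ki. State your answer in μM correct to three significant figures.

1.12 μM

Uncompetitive: Vmax,app = Vmax/α (and Km,app = Km/α) with α = 1 + [I]/Ki.
α = Vmax/Vmax,app = 90.0/32.0 = 2.812.
Ki = [I]/(α − 1) = 2.03/1.812 = 1.12 μM.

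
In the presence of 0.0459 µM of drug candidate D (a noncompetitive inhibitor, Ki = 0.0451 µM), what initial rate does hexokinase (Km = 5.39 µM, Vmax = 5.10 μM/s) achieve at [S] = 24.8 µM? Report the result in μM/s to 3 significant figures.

With α = 1 + [I]/Ki = 1 + 0.0459/0.0451 = 2.018, the noncompetitive rate law is v = (Vmax/α)·[S] / (Km + [S]).
v = (5.10/2.018)×24.8 / (5.39 + 24.8) = 62.68/30.19 = 2.08 μM/s.

2.08 μM/s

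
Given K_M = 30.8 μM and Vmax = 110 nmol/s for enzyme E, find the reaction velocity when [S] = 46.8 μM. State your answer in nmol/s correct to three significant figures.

[S]/(Km+[S]) = 46.8/77.60 = 0.6031, the fractional saturation.
v = 0.6031 × Vmax = 0.6031 × 110 = 66.3 nmol/s.

66.3 nmol/s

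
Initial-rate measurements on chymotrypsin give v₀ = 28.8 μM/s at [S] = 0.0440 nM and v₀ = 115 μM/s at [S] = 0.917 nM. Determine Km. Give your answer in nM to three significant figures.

0.163 nM

From v = Vmax[S]/(Km+[S]), each point gives Vmax = v(Km+[S])/[S].
Equating: 28.8(Km+0.0440)/0.0440 = 115(Km+0.917)/0.917.
654.5·Km + 28.8 = 125.4·Km + 115, so (654.5 − 125.4)·Km = 115 − 28.8.
Km = 86.20/529.1 = 0.163 nM; then Vmax = 28.8(0.163+0.0440)/0.0440 = 135 μM/s.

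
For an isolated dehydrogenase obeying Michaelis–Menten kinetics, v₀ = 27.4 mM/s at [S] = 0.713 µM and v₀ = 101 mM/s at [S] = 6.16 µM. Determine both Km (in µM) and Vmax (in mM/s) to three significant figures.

Km = 3.34 µM; Vmax = 156 mM/s

From v = Vmax[S]/(Km+[S]), each point gives Vmax = v(Km+[S])/[S].
Equating: 27.4(Km+0.713)/0.713 = 101(Km+6.16)/6.16.
38.43·Km + 27.4 = 16.40·Km + 101, so (38.43 − 16.40)·Km = 101 − 27.4.
Km = 73.60/22.03 = 3.34 µM; then Vmax = 27.4(3.34+0.713)/0.713 = 156 mM/s.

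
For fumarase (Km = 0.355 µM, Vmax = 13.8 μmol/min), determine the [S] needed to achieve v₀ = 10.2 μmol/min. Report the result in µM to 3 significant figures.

1.01 µM

The required fractional saturation is v/Vmax = 10.2/13.8 = 0.7391.
Then [S]/(Km+[S]) = 0.7391 ⇒ [S] = 0.355 × 0.7391/(1 − 0.7391) = 1.01 µM.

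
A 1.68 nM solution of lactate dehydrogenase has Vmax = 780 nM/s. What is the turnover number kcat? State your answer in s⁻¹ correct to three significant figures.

464 s⁻¹

kcat = Vmax/[E]total = 780 nM/s / 1.68 nM = 464 s⁻¹.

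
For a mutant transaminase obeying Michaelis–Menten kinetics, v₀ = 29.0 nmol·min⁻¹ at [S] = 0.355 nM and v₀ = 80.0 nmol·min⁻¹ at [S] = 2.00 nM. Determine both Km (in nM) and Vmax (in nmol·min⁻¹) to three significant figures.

From v = Vmax[S]/(Km+[S]), each point gives Vmax = v(Km+[S])/[S].
Equating: 29.0(Km+0.355)/0.355 = 80.0(Km+2.00)/2.00.
81.69·Km + 29.0 = 40.00·Km + 80.0, so (81.69 − 40.00)·Km = 80.0 − 29.0.
Km = 51.00/41.69 = 1.22 nM; then Vmax = 29.0(1.22+0.355)/0.355 = 129 nmol·min⁻¹.

Km = 1.22 nM; Vmax = 129 nmol·min⁻¹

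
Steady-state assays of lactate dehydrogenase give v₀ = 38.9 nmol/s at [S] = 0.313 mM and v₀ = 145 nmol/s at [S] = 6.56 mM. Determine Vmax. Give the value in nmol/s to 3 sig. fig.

From v = Vmax[S]/(Km+[S]), each point gives Vmax = v(Km+[S])/[S].
Equating: 38.9(Km+0.313)/0.313 = 145(Km+6.56)/6.56.
124.3·Km + 38.9 = 22.10·Km + 145, so (124.3 − 22.10)·Km = 145 − 38.9.
Km = 106.1/102.2 = 1.04 mM; then Vmax = 38.9(1.04+0.313)/0.313 = 168 nmol/s.

168 nmol/s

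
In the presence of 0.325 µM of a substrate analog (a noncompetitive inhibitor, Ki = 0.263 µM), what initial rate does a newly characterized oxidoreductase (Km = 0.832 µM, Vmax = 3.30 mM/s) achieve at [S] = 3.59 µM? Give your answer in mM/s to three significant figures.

1.20 mM/s

α = 1 + [I]/Ki = 1 + 0.325/0.263 = 2.236.
For a noncompetitive inhibitor, Vmax is reduced to Vmax/α while Km is unchanged: Km,app = 0.832 µM, Vmax,app = 1.48 mM/s.
v = Vmax,app·[S]/(Km,app + [S]) = 1.48 × 3.59/(0.832 + 3.59) = 1.20 mM/s.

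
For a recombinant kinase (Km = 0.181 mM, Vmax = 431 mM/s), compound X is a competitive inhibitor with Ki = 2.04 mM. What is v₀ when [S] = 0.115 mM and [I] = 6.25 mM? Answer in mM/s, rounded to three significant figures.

58.3 mM/s

α = 1 + [I]/Ki = 1 + 6.25/2.04 = 4.064.
For a competitive inhibitor, Vmax is unchanged and the apparent Km becomes α·Km: Km,app = 0.736 mM, Vmax,app = 431 mM/s.
v = Vmax,app·[S]/(Km,app + [S]) = 431 × 0.115/(0.736 + 0.115) = 58.3 mM/s.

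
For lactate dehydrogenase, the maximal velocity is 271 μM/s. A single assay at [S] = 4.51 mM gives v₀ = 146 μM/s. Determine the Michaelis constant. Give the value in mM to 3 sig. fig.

From v = Vmax[S]/(Km+[S]), Km = [S](Vmax − v)/v.
Km = 4.51 × (271 − 146) / 146 = 563.8/146 = 3.86 mM.

3.86 mM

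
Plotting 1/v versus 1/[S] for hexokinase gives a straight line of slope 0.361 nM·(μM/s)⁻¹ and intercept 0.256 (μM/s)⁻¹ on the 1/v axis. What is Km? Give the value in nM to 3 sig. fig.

1.41 nM

y-intercept = 1/Vmax ⇒ Vmax = 3.91 μM/s; slope = Km/Vmax ⇒ Km = slope × Vmax.
Km = 0.361 × 3.91 = 1.41 nM.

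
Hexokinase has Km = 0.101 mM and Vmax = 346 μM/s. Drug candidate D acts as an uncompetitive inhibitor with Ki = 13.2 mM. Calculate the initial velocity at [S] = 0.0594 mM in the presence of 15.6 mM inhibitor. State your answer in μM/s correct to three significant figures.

α = 1 + [I]/Ki = 1 + 15.6/13.2 = 2.182.
For an uncompetitive inhibitor, both parameters are divided by α, giving Vmax/α and Km/α: Km,app = 0.0463 mM, Vmax,app = 159 μM/s.
v = Vmax,app·[S]/(Km,app + [S]) = 159 × 0.0594/(0.0463 + 0.0594) = 89.1 μM/s.

89.1 μM/s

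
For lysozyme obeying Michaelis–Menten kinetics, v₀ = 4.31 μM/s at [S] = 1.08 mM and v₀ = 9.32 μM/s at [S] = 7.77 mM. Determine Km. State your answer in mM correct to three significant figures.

In reciprocal form, 1/v = (Km/Vmax)·(1/[S]) + 1/Vmax. The two points give (1/[S], 1/v) = (0.9259, 0.2320) and (0.1287, 0.1073).
Slope = (0.2320 − 0.1073)/(0.9259 − 0.1287) = 0.1564; intercept = 0.2320 − 0.1564×0.9259 = 0.08716.
Vmax = 1/intercept = 11.5 μM/s; Km = slope × Vmax = 0.1564 × 11.5 = 1.79 mM.

1.79 mM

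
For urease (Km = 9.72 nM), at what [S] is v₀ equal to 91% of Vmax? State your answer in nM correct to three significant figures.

v/Vmax = [S]/(Km+[S]) = 0.91, so [S] = Km·0.91/(1 − 0.91) = 9.72 × 10.11.
[S] = 98.3 nM.

98.3 nM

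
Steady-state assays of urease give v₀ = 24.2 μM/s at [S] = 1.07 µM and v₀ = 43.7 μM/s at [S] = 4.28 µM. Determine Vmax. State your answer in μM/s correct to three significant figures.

59.7 μM/s

In reciprocal form, 1/v = (Km/Vmax)·(1/[S]) + 1/Vmax. The two points give (1/[S], 1/v) = (0.9346, 0.04132) and (0.2336, 0.02288).
Slope = (0.04132 − 0.02288)/(0.9346 − 0.2336) = 0.02631; intercept = 0.04132 − 0.02631×0.9346 = 0.01674.
Vmax = 1/intercept = 59.7 μM/s; Km = slope × Vmax = 0.02631 × 59.7 = 1.57 µM.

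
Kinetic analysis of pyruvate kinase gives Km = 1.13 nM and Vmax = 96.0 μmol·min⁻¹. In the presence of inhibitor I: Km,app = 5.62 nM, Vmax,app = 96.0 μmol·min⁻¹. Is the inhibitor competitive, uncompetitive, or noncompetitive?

Km increases (1.13 → 5.62 nM) while Vmax is unchanged — the hallmark of competitive inhibition.

competitive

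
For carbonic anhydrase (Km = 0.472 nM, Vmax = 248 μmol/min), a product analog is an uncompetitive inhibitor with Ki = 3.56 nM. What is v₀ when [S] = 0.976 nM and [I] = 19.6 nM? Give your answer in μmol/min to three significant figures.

α = 1 + [I]/Ki = 1 + 19.6/3.56 = 6.506.
For an uncompetitive inhibitor, both parameters are divided by α, giving Vmax/α and Km/α: Km,app = 0.0726 nM, Vmax,app = 38.1 μmol/min.
v = Vmax,app·[S]/(Km,app + [S]) = 38.1 × 0.976/(0.0726 + 0.976) = 35.5 μmol/min.

35.5 μmol/min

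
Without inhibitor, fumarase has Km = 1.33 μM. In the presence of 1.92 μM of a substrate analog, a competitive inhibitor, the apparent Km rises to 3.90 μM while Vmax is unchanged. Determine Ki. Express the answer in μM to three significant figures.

0.994 μM

Competitive: Km,app = α·Km with α = 1 + [I]/Ki.
α = Km,app/Km = 3.90/1.33 = 2.932.
Ki = [I]/(α − 1) = 1.92/1.932 = 0.994 μM.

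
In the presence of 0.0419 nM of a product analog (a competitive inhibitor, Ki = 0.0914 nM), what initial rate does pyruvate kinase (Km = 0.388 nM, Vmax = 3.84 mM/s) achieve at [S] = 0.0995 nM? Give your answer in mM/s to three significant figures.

0.574 mM/s

α = 1 + [I]/Ki = 1 + 0.0419/0.0914 = 1.458.
For a competitive inhibitor, Vmax is unchanged and the apparent Km becomes α·Km: Km,app = 0.566 nM, Vmax,app = 3.84 mM/s.
v = Vmax,app·[S]/(Km,app + [S]) = 3.84 × 0.0995/(0.566 + 0.0995) = 0.574 mM/s.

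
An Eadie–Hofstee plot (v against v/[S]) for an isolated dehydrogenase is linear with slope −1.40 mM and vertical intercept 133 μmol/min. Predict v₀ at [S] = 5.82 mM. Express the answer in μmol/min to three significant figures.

107 μmol/min

In the Eadie–Hofstee form v = Vmax − Km·(v/[S]), the slope is −Km and the intercept is Vmax, so Km = 1.40 mM and Vmax = 133 μmol/min.
v = 133 × 5.82/(1.40 + 5.82) = 107 μmol/min.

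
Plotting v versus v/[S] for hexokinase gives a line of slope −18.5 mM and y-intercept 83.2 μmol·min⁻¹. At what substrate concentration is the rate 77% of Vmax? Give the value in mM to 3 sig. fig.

The Eadie–Hofstee slope gives Km = 18.5 mM (slope = −Km).
v/Vmax = [S]/(Km+[S]) = 0.77 ⇒ [S] = Km·0.77/(1−0.77) = 18.5 × 3.348 = 61.9 mM.

61.9 mM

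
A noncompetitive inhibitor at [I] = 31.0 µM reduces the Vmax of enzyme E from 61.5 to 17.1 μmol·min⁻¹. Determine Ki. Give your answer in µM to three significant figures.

11.9 µM

Noncompetitive: Vmax,app = Vmax/α with α = 1 + [I]/Ki.
α = Vmax/Vmax,app = 61.5/17.1 = 3.596.
Since α = 1 + [I]/Ki, [I]/Ki = 3.596 − 1 = 2.596 and Ki = 31.0/2.596 = 11.9 µM.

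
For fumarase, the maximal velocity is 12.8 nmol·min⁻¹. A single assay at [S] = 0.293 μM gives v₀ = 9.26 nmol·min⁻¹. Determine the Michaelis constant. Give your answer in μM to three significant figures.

0.112 μM

From v = Vmax[S]/(Km+[S]), Km = [S](Vmax − v)/v.
Km = 0.293 × (12.8 − 9.26) / 9.26 = 1.037/9.26 = 0.112 μM.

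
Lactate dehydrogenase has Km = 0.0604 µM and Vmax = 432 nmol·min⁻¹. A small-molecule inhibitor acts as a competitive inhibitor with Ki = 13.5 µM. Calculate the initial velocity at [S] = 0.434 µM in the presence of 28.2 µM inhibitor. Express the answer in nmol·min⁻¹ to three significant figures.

302 nmol·min⁻¹

α = 1 + [I]/Ki = 1 + 28.2/13.5 = 3.089.
For a competitive inhibitor, Vmax is unchanged and the apparent Km becomes α·Km: Km,app = 0.187 µM, Vmax,app = 432 nmol·min⁻¹.
v = Vmax,app·[S]/(Km,app + [S]) = 432 × 0.434/(0.187 + 0.434) = 302 nmol·min⁻¹.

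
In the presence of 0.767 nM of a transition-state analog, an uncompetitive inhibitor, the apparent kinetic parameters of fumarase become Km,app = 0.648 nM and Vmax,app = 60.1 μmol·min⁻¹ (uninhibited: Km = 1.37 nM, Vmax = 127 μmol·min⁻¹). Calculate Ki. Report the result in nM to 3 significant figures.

0.689 nM

Uncompetitive: Vmax,app = Vmax/α (and Km,app = Km/α) with α = 1 + [I]/Ki.
α = Vmax/Vmax,app = 127/60.1 = 2.113.
Since α = 1 + [I]/Ki, [I]/Ki = 2.113 − 1 = 1.113 and Ki = 0.767/1.113 = 0.689 nM.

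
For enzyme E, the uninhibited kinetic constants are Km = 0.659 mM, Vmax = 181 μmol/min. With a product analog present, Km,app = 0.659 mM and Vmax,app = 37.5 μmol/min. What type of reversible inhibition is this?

noncompetitive

Vmax decreases (181 → 37.5 μmol/min) while Km is unchanged — pure noncompetitive inhibition.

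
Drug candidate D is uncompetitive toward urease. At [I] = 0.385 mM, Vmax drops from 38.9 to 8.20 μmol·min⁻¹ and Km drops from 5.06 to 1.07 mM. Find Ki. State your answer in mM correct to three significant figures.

0.103 mM

Uncompetitive: Vmax,app = Vmax/α (and Km,app = Km/α) with α = 1 + [I]/Ki.
α = Vmax/Vmax,app = 38.9/8.20 = 4.744.
Ki = [I]/(α − 1) = 0.385/3.744 = 0.103 mM.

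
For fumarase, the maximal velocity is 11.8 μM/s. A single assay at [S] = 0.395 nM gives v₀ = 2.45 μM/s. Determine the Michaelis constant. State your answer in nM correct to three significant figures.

1.51 nM

From v = Vmax[S]/(Km+[S]), Km = [S](Vmax − v)/v.
Km = 0.395 × (11.8 − 2.45) / 2.45 = 3.693/2.45 = 1.51 nM.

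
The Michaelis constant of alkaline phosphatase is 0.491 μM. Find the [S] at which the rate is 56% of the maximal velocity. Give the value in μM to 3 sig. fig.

v/Vmax = [S]/(Km+[S]) = 0.56, so [S] = Km·0.56/(1 − 0.56) = 0.491 × 1.273.
[S] = 0.625 μM.

0.625 μM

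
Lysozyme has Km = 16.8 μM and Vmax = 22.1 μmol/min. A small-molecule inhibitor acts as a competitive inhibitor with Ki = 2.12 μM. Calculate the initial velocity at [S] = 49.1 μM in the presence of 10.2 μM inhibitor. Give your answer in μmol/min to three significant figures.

α = 1 + [I]/Ki = 1 + 10.2/2.12 = 5.811.
For a competitive inhibitor, Vmax is unchanged and the apparent Km becomes α·Km: Km,app = 97.6 μM, Vmax,app = 22.1 μmol/min.
v = Vmax,app·[S]/(Km,app + [S]) = 22.1 × 49.1/(97.6 + 49.1) = 7.40 μmol/min.

7.40 μmol/min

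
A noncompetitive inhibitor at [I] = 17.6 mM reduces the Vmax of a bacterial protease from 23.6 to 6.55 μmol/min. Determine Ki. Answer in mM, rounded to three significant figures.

6.76 mM

Noncompetitive: Vmax,app = Vmax/α with α = 1 + [I]/Ki.
α = Vmax/Vmax,app = 23.6/6.55 = 3.603.
Since α = 1 + [I]/Ki, [I]/Ki = 3.603 − 1 = 2.603 and Ki = 17.6/2.603 = 6.76 mM.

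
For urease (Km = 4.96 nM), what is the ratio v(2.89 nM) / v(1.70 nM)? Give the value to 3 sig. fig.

1.44

Since Vmax cancels, v₂/v₁ = [S]₂(Km+[S]₁) / [S]₁(Km+[S]₂).
= 2.89×(4.96+1.70) / (1.70×(4.96+2.89)) = 19.25/13.34 = 1.44.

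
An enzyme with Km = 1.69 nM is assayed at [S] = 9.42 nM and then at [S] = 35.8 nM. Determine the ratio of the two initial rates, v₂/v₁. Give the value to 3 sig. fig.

1.13

The fractional saturations are [S]/(Km+[S]) = 9.42/11.11 = 0.8479 and 35.8/37.49 = 0.9549.
v₂/v₁ is just their ratio: 0.9549/0.8479 = 1.13.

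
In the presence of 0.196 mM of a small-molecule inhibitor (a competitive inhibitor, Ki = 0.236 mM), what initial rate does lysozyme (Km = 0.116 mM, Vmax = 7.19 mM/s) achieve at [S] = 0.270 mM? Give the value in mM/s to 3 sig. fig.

4.02 mM/s

With α = 1 + [I]/Ki = 1 + 0.196/0.236 = 1.831, the competitive rate law is v = Vmax[S] / (αKm + [S]).
v = 7.19×0.270 / (1.831×0.116 + 0.270) = 1.941/0.4823 = 4.02 mM/s.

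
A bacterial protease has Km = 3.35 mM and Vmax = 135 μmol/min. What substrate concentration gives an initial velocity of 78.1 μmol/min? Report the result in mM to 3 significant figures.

4.60 mM

The required fractional saturation is v/Vmax = 78.1/135 = 0.5785.
Then [S]/(Km+[S]) = 0.5785 ⇒ [S] = 3.35 × 0.5785/(1 − 0.5785) = 4.60 mM.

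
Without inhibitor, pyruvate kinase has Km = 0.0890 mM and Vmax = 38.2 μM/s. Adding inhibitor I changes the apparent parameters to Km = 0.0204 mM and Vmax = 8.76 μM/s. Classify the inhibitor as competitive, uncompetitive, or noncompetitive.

Both Km and Vmax decrease by the same factor (~4.36-fold) — characteristic of uncompetitive inhibition.

uncompetitive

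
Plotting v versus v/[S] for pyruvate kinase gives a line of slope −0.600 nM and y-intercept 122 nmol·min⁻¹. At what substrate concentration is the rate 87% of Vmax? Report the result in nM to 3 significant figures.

The Eadie–Hofstee slope gives Km = 0.600 nM (slope = −Km).
v/Vmax = [S]/(Km+[S]) = 0.87 ⇒ [S] = Km·0.87/(1−0.87) = 0.600 × 6.692 = 4.02 nM.

4.02 nM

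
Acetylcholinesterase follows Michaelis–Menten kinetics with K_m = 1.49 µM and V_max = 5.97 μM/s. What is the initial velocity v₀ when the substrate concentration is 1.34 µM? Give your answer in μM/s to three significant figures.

v = Vmax·[S]/(Km + [S]) = 5.97 × 1.34 / (1.49 + 1.34)
  = 8.000 / 2.830 = 2.83 μM/s.

2.83 μM/s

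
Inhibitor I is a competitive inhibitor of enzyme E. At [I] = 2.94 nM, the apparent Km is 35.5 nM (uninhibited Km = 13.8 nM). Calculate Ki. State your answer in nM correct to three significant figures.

Competitive: Km,app = α·Km with α = 1 + [I]/Ki.
α = Km,app/Km = 35.5/13.8 = 2.572.
Ki = [I]/(α − 1) = 2.94/1.572 = 1.87 nM.

1.87 nM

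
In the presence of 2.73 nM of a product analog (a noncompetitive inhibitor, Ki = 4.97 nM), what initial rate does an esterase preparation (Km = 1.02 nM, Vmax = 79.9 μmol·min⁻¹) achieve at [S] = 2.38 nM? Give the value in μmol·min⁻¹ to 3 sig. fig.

36.1 μmol·min⁻¹

α = 1 + [I]/Ki = 1 + 2.73/4.97 = 1.549.
For a noncompetitive inhibitor, Vmax is reduced to Vmax/α while Km is unchanged: Km,app = 1.02 nM, Vmax,app = 51.6 μmol·min⁻¹.
v = Vmax,app·[S]/(Km,app + [S]) = 51.6 × 2.38/(1.02 + 2.38) = 36.1 μmol·min⁻¹.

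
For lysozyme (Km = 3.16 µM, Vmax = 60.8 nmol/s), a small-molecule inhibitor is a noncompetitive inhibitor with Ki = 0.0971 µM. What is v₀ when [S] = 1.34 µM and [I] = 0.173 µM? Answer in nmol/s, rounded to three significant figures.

With α = 1 + [I]/Ki = 1 + 0.173/0.0971 = 2.782, the noncompetitive rate law is v = (Vmax/α)·[S] / (Km + [S]).
v = (60.8/2.782)×1.34 / (3.16 + 1.34) = 29.29/4.500 = 6.51 nmol/s.

6.51 nmol/s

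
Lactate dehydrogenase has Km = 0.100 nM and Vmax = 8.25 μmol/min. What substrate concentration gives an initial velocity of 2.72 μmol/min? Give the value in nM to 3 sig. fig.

The required fractional saturation is v/Vmax = 2.72/8.25 = 0.3297.
Then [S]/(Km+[S]) = 0.3297 ⇒ [S] = 0.100 × 0.3297/(1 − 0.3297) = 0.0492 nM.

0.0492 nM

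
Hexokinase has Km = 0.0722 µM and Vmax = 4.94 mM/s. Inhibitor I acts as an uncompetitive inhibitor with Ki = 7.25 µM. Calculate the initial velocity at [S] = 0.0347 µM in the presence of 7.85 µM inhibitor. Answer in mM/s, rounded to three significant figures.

With α = 1 + [I]/Ki = 1 + 7.85/7.25 = 2.083, the uncompetitive rate law is v = (Vmax/α)·[S] / (Km/α + [S]).
v = (4.94/2.083)×0.0347 / (0.0722/2.083 + 0.0347) = 0.08230/0.06937 = 1.19 mM/s.

1.19 mM/s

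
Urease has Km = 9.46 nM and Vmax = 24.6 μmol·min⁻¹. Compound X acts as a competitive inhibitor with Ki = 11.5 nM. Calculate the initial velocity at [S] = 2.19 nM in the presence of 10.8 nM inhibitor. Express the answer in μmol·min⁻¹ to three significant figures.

2.62 μmol·min⁻¹

With α = 1 + [I]/Ki = 1 + 10.8/11.5 = 1.939, the competitive rate law is v = Vmax[S] / (αKm + [S]).
v = 24.6×2.19 / (1.939×9.46 + 2.19) = 53.87/20.53 = 2.62 μmol·min⁻¹.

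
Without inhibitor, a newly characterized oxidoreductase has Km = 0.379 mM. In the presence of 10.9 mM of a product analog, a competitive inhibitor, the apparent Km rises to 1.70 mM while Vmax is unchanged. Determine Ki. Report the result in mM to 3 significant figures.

Competitive: Km,app = α·Km with α = 1 + [I]/Ki.
α = Km,app/Km = 1.70/0.379 = 4.485.
Since α = 1 + [I]/Ki, [I]/Ki = 4.485 − 1 = 3.485 and Ki = 10.9/3.485 = 3.13 mM.

3.13 mM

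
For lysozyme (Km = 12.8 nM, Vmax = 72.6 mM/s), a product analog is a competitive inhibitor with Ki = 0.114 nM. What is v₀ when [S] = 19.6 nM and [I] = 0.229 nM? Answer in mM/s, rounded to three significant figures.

α = 1 + [I]/Ki = 1 + 0.229/0.114 = 3.009.
For a competitive inhibitor, Vmax is unchanged and the apparent Km becomes α·Km: Km,app = 38.5 nM, Vmax,app = 72.6 mM/s.
v = Vmax,app·[S]/(Km,app + [S]) = 72.6 × 19.6/(38.5 + 19.6) = 24.5 mM/s.

24.5 mM/s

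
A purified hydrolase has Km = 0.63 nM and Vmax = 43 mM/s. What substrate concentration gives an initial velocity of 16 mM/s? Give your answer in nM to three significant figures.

0.373 nM

The required fractional saturation is v/Vmax = 16/43 = 0.3721.
Then [S]/(Km+[S]) = 0.3721 ⇒ [S] = 0.63 × 0.3721/(1 − 0.3721) = 0.373 nM.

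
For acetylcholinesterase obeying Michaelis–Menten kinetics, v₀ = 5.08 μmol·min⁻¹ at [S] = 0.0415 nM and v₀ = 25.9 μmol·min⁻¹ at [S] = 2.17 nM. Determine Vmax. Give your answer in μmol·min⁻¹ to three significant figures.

In reciprocal form, 1/v = (Km/Vmax)·(1/[S]) + 1/Vmax. The two points give (1/[S], 1/v) = (24.10, 0.1969) and (0.4608, 0.03861).
Slope = (0.1969 − 0.03861)/(24.10 − 0.4608) = 0.006695; intercept = 0.1969 − 0.006695×24.10 = 0.03552.
Vmax = 1/intercept = 28.1 μmol·min⁻¹; Km = slope × Vmax = 0.006695 × 28.1 = 0.188 nM.

28.1 μmol·min⁻¹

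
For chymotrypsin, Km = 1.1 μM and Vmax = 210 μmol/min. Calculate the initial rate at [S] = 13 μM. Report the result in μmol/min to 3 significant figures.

194 μmol/min

v = Vmax·[S]/(Km + [S]) = 210 × 13 / (1.1 + 13)
  = 2730 / 14.10 = 194 μmol/min.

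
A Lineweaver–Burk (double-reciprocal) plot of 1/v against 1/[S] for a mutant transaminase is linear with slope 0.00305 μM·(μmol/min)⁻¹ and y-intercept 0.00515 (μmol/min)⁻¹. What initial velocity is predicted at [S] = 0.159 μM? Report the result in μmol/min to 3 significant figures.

The y-intercept is 1/Vmax, so Vmax = 1/0.00515 = 194 μmol/min.
The slope is Km/Vmax, so Km = 0.00305 × 194 = 0.592 μM.
Then v = 194 × 0.159/(0.592 + 0.159) = 41.1 μmol/min.

41.1 μmol/min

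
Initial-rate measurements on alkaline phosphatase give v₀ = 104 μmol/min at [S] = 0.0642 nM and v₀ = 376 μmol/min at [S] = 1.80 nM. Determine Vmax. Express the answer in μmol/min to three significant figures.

416 μmol/min

In reciprocal form, 1/v = (Km/Vmax)·(1/[S]) + 1/Vmax. The two points give (1/[S], 1/v) = (15.58, 0.009615) and (0.5556, 0.002660).
Slope = (0.009615 − 0.002660)/(15.58 − 0.5556) = 0.0004631; intercept = 0.009615 − 0.0004631×15.58 = 0.002402.
Vmax = 1/intercept = 416 μmol/min; Km = slope × Vmax = 0.0004631 × 416 = 0.193 nM.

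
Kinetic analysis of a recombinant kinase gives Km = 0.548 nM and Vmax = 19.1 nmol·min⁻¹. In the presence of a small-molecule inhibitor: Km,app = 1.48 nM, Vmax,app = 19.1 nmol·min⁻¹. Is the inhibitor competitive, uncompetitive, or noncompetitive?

competitive

Km increases (0.548 → 1.48 nM) while Vmax is unchanged — the hallmark of competitive inhibition.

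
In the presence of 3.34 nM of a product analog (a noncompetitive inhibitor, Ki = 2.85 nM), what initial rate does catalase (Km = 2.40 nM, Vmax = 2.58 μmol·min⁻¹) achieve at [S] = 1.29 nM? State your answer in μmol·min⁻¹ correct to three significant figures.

0.415 μmol·min⁻¹

α = 1 + [I]/Ki = 1 + 3.34/2.85 = 2.172.
For a noncompetitive inhibitor, Vmax is reduced to Vmax/α while Km is unchanged: Km,app = 2.40 nM, Vmax,app = 1.19 μmol·min⁻¹.
v = Vmax,app·[S]/(Km,app + [S]) = 1.19 × 1.29/(2.40 + 1.29) = 0.415 μmol·min⁻¹.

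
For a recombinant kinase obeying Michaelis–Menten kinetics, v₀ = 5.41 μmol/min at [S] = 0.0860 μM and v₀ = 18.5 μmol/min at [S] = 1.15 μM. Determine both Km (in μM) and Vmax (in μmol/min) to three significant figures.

Km = 0.280 μM; Vmax = 23.0 μmol/min

From v = Vmax[S]/(Km+[S]), each point gives Vmax = v(Km+[S])/[S].
Equating: 5.41(Km+0.0860)/0.0860 = 18.5(Km+1.15)/1.15.
62.91·Km + 5.41 = 16.09·Km + 18.5, so (62.91 − 16.09)·Km = 18.5 − 5.41.
Km = 13.09/46.82 = 0.280 μM; then Vmax = 5.41(0.280+0.0860)/0.0860 = 23.0 μmol/min.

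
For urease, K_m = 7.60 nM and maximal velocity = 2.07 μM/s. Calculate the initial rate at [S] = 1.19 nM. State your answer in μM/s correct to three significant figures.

0.280 μM/s

[S]/(Km+[S]) = 1.19/8.790 = 0.1354, the fractional saturation.
v = 0.1354 × Vmax = 0.1354 × 2.07 = 0.280 μM/s.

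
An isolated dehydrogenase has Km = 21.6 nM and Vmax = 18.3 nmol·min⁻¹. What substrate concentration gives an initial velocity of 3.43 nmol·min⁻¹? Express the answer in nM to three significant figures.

Rearranging v = Vmax[S]/(Km+[S]) gives [S] = Km·v/(Vmax − v).
[S] = 21.6 × 3.43 / (18.3 − 3.43) = 74.09/14.87 = 4.98 nM.

4.98 nM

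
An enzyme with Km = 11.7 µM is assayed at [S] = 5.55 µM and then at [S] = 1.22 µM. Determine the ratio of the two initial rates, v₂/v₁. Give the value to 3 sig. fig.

0.293

The fractional saturations are [S]/(Km+[S]) = 5.55/17.25 = 0.3217 and 1.22/12.92 = 0.09443.
v₂/v₁ is just their ratio: 0.09443/0.3217 = 0.293.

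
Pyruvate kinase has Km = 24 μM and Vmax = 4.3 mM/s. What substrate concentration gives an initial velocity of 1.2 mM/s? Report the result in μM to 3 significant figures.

9.29 μM

Rearranging v = Vmax[S]/(Km+[S]) gives [S] = Km·v/(Vmax − v).
[S] = 24 × 1.2 / (4.3 − 1.2) = 28.80/3.100 = 9.29 μM.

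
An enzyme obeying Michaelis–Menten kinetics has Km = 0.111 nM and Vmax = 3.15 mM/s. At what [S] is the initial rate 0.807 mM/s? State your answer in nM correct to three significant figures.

0.0382 nM

Rearranging v = Vmax[S]/(Km+[S]) gives [S] = Km·v/(Vmax − v).
[S] = 0.111 × 0.807 / (3.15 − 0.807) = 0.08958/2.343 = 0.0382 nM.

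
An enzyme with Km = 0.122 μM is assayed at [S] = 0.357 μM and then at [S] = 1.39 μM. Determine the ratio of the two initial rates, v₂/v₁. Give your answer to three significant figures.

1.23

Since Vmax cancels, v₂/v₁ = [S]₂(Km+[S]₁) / [S]₁(Km+[S]₂).
= 1.39×(0.122+0.357) / (0.357×(0.122+1.39)) = 0.6658/0.5398 = 1.23.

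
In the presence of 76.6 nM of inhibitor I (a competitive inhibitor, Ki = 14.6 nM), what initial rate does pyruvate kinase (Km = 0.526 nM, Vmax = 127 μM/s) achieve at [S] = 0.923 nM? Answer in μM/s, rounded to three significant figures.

α = 1 + [I]/Ki = 1 + 76.6/14.6 = 6.247.
For a competitive inhibitor, Vmax is unchanged and the apparent Km becomes α·Km: Km,app = 3.29 nM, Vmax,app = 127 μM/s.
v = Vmax,app·[S]/(Km,app + [S]) = 127 × 0.923/(3.29 + 0.923) = 27.9 μM/s.

27.9 μM/s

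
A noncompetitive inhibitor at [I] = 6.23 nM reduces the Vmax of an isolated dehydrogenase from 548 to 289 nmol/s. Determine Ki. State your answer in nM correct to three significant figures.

Noncompetitive: Vmax,app = Vmax/α with α = 1 + [I]/Ki.
α = Vmax/Vmax,app = 548/289 = 1.896.
Since α = 1 + [I]/Ki, [I]/Ki = 1.896 − 1 = 0.8962 and Ki = 6.23/0.8962 = 6.95 nM.

6.95 nM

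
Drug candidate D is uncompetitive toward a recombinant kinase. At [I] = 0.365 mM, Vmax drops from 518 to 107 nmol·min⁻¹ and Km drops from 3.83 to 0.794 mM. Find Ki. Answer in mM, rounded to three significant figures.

Uncompetitive: Vmax,app = Vmax/α (and Km,app = Km/α) with α = 1 + [I]/Ki.
α = Vmax/Vmax,app = 518/107 = 4.841.
Ki = [I]/(α − 1) = 0.365/3.841 = 0.0950 mM.

0.0950 mM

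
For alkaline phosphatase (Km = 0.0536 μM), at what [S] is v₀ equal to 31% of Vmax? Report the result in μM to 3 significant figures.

v/Vmax = [S]/(Km+[S]) = 0.31, so [S] = Km·0.31/(1 − 0.31) = 0.0536 × 0.4493.
[S] = 0.0241 μM.

0.0241 μM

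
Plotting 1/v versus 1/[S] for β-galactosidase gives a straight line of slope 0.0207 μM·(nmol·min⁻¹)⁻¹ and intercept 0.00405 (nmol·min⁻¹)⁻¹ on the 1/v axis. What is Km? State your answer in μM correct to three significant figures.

y-intercept = 1/Vmax ⇒ Vmax = 247 nmol·min⁻¹; slope = Km/Vmax ⇒ Km = slope × Vmax.
Km = 0.0207 × 247 = 5.11 μM.

5.11 μM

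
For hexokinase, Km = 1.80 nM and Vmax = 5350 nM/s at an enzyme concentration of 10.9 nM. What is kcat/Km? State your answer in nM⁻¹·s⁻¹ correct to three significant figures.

kcat = Vmax/[E]total = 5350/10.9 = 491 s⁻¹.
kcat/Km = 491/1.80 = 273 nM⁻¹·s⁻¹.

273 nM⁻¹·s⁻¹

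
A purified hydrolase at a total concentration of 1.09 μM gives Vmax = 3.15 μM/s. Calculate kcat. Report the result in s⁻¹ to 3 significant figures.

kcat = Vmax/[E]total = 3.15 μM/s / 1.09 μM = 2.89 s⁻¹.

2.89 s⁻¹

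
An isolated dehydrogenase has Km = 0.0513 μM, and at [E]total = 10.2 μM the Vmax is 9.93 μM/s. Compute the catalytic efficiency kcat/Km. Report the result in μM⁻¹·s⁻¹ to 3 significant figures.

kcat = Vmax/[E]total = 9.93/10.2 = 0.974 s⁻¹.
kcat/Km = 0.974/0.0513 = 19.0 μM⁻¹·s⁻¹.

19.0 μM⁻¹·s⁻¹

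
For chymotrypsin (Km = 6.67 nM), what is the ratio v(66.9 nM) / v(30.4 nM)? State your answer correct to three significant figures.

Since Vmax cancels, v₂/v₁ = [S]₂(Km+[S]₁) / [S]₁(Km+[S]₂).
= 66.9×(6.67+30.4) / (30.4×(6.67+66.9)) = 2480/2237 = 1.11.

1.11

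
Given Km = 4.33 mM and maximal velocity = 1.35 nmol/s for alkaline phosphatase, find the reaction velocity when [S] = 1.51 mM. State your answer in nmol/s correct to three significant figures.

[S]/(Km+[S]) = 1.51/5.840 = 0.2586, the fractional saturation.
v = 0.2586 × Vmax = 0.2586 × 1.35 = 0.349 nmol/s.

0.349 nmol/s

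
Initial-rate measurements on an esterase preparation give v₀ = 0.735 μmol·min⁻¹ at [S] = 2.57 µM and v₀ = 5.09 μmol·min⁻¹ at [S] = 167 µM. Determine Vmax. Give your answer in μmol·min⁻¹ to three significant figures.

5.61 μmol·min⁻¹

In reciprocal form, 1/v = (Km/Vmax)·(1/[S]) + 1/Vmax. The two points give (1/[S], 1/v) = (0.3891, 1.361) and (0.005988, 0.1965).
Slope = (1.361 − 0.1965)/(0.3891 − 0.005988) = 3.038; intercept = 1.361 − 3.038×0.3891 = 0.1783.
Vmax = 1/intercept = 5.61 μmol·min⁻¹; Km = slope × Vmax = 3.038 × 5.61 = 17.0 µM.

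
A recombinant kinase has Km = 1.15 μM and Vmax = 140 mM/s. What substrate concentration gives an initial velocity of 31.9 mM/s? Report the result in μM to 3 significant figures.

Rearranging v = Vmax[S]/(Km+[S]) gives [S] = Km·v/(Vmax − v).
[S] = 1.15 × 31.9 / (140 − 31.9) = 36.68/108.1 = 0.339 μM.

0.339 μM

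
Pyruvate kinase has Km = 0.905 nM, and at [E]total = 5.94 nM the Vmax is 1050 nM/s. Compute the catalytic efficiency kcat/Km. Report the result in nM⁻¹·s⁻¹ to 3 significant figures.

195 nM⁻¹·s⁻¹

kcat = Vmax/[E]total = 1050/5.94 = 177 s⁻¹.
kcat/Km = 177/0.905 = 195 nM⁻¹·s⁻¹.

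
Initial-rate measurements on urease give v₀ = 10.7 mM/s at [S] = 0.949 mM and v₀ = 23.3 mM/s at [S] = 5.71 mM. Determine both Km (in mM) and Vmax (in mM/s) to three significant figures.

Km = 1.75 mM; Vmax = 30.4 mM/s

From v = Vmax[S]/(Km+[S]), each point gives Vmax = v(Km+[S])/[S].
Equating: 10.7(Km+0.949)/0.949 = 23.3(Km+5.71)/5.71.
11.28·Km + 10.7 = 4.081·Km + 23.3, so (11.28 − 4.081)·Km = 23.3 − 10.7.
Km = 12.60/7.194 = 1.75 mM; then Vmax = 10.7(1.75+0.949)/0.949 = 30.4 mM/s.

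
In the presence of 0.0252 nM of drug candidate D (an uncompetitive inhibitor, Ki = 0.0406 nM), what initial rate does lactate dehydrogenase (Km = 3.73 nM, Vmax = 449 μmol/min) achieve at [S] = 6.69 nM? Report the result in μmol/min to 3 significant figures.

206 μmol/min

α = 1 + [I]/Ki = 1 + 0.0252/0.0406 = 1.621.
For an uncompetitive inhibitor, both parameters are divided by α, giving Vmax/α and Km/α: Km,app = 2.30 nM, Vmax,app = 277 μmol/min.
v = Vmax,app·[S]/(Km,app + [S]) = 277 × 6.69/(2.30 + 6.69) = 206 μmol/min.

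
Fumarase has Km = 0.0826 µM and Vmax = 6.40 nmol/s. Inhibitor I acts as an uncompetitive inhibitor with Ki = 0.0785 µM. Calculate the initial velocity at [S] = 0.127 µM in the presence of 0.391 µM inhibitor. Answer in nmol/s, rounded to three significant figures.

0.965 nmol/s

α = 1 + [I]/Ki = 1 + 0.391/0.0785 = 5.981.
For an uncompetitive inhibitor, both parameters are divided by α, giving Vmax/α and Km/α: Km,app = 0.0138 µM, Vmax,app = 1.07 nmol/s.
v = Vmax,app·[S]/(Km,app + [S]) = 1.07 × 0.127/(0.0138 + 0.127) = 0.965 nmol/s.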